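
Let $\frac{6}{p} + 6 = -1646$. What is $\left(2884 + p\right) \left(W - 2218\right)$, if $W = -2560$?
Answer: $- \frac{5691030409}{413} \approx -1.378 \cdot 10^{7}$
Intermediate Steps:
$p = - \frac{3}{826}$ ($p = \frac{6}{-6 - 1646} = \frac{6}{-1652} = 6 \left(- \frac{1}{1652}\right) = - \frac{3}{826} \approx -0.003632$)
$\left(2884 + p\right) \left(W - 2218\right) = \left(2884 - \frac{3}{826}\right) \left(-2560 - 2218\right) = \frac{2382181}{826} \left(-4778\right) = - \frac{5691030409}{413}$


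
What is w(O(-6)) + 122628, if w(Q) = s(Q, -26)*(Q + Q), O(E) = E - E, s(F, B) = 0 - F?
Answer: 122628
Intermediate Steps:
s(F, B) = -F
O(E) = 0
w(Q) = -2*Q**2 (w(Q) = (-Q)*(Q + Q) = (-Q)*(2*Q) = -2*Q**2)
w(O(-6)) + 122628 = -2*0**2 + 122628 = -2*0 + 122628 = 0 + 122628 = 122628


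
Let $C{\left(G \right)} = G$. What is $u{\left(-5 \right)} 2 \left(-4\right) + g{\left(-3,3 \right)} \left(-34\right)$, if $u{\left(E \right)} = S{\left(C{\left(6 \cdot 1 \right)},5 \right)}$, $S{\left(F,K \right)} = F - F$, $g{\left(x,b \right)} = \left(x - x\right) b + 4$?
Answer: $-136$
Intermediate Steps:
$g{\left(x,b \right)} = 4$ ($g{\left(x,b \right)} = 0 b + 4 = 0 + 4 = 4$)
$S{\left(F,K \right)} = 0$
$u{\left(E \right)} = 0$
$u{\left(-5 \right)} 2 \left(-4\right) + g{\left(-3,3 \right)} \left(-34\right) = 0 \cdot 2 \left(-4\right) + 4 \left(-34\right) = 0 \left(-4\right) - 136 = 0 - 136 = -136$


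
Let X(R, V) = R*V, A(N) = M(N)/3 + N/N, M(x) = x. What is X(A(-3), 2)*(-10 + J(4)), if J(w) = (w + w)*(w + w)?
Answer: 0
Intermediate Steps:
A(N) = 1 + N/3 (A(N) = N/3 + N/N = N*(⅓) + 1 = N/3 + 1 = 1 + N/3)
J(w) = 4*w² (J(w) = (2*w)*(2*w) = 4*w²)
X(A(-3), 2)*(-10 + J(4)) = ((1 + (⅓)*(-3))*2)*(-10 + 4*4²) = ((1 - 1)*2)*(-10 + 4*16) = (0*2)*(-10 + 64) = 0*54 = 0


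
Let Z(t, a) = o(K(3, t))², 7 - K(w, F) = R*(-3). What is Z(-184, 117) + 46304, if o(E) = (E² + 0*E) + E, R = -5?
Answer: 49440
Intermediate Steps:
K(w, F) = -8 (K(w, F) = 7 - (-5)*(-3) = 7 - 1*15 = 7 - 15 = -8)
o(E) = E + E² (o(E) = (E² + 0) + E = E² + E = E + E²)
Z(t, a) = 3136 (Z(t, a) = (-8*(1 - 8))² = (-8*(-7))² = 56² = 3136)
Z(-184, 117) + 46304 = 3136 + 46304 = 49440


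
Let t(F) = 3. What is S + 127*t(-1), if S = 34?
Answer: 415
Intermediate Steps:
S + 127*t(-1) = 34 + 127*3 = 34 + 381 = 415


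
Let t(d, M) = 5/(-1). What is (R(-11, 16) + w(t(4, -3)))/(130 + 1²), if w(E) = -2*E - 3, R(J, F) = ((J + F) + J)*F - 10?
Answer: -99/131 ≈ -0.75572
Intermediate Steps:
t(d, M) = -5 (t(d, M) = 5*(-1) = -5)
R(J, F) = -10 + F*(F + 2*J) (R(J, F) = ((F + J) + J)*F - 10 = (F + 2*J)*F - 10 = F*(F + 2*J) - 10 = -10 + F*(F + 2*J))
w(E) = -3 - 2*E
(R(-11, 16) + w(t(4, -3)))/(130 + 1²) = ((-10 + 16² + 2*16*(-11)) + (-3 - 2*(-5)))/(130 + 1²) = ((-10 + 256 - 352) + (-3 + 10))/(130 + 1) = (-106 + 7)/131 = -99*1/131 = -99/131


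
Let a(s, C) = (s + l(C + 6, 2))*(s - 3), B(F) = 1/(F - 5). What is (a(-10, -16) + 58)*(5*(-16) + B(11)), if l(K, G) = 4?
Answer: -32572/3 ≈ -10857.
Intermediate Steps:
B(F) = 1/(-5 + F)
a(s, C) = (-3 + s)*(4 + s) (a(s, C) = (s + 4)*(s - 3) = (4 + s)*(-3 + s) = (-3 + s)*(4 + s))
(a(-10, -16) + 58)*(5*(-16) + B(11)) = ((-12 - 10 + (-10)**2) + 58)*(5*(-16) + 1/(-5 + 11)) = ((-12 - 10 + 100) + 58)*(-80 + 1/6) = (78 + 58)*(-80 + 1/6) = 136*(-479/6) = -32572/3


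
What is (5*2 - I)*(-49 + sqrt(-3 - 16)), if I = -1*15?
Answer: -1225 + 25*I*sqrt(19) ≈ -1225.0 + 108.97*I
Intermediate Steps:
I = -15
(5*2 - I)*(-49 + sqrt(-3 - 16)) = (5*2 - 1*(-15))*(-49 + sqrt(-3 - 16)) = (10 + 15)*(-49 + sqrt(-19)) = 25*(-49 + I*sqrt(19)) = -1225 + 25*I*sqrt(19)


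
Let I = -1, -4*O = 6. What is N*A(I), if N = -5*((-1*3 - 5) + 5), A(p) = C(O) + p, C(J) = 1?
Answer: 0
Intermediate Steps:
O = -3/2 (O = -¼*6 = -3/2 ≈ -1.5000)
A(p) = 1 + p
N = 15 (N = -5*((-3 - 5) + 5) = -5*(-8 + 5) = -5*(-3) = 15)
N*A(I) = 15*(1 - 1) = 15*0 = 0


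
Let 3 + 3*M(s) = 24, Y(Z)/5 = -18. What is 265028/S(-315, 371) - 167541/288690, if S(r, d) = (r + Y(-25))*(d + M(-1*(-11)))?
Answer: -3405326167/1473185070 ≈ -2.3115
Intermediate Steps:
Y(Z) = -90 (Y(Z) = 5*(-18) = -90)
M(s) = 7 (M(s) = -1 + (⅓)*24 = -1 + 8 = 7)
S(r, d) = (-90 + r)*(7 + d) (S(r, d) = (r - 90)*(d + 7) = (-90 + r)*(7 + d))
265028/S(-315, 371) - 167541/288690 = 265028/(-630 - 90*371 + 7*(-315) + 371*(-315)) - 167541/288690 = 265028/(-630 - 33390 - 2205 - 116865) - 167541*1/288690 = 265028/(-153090) - 55847/96230 = 265028*(-1/153090) - 55847/96230 = -132514/76545 - 55847/96230 = -3405326167/1473185070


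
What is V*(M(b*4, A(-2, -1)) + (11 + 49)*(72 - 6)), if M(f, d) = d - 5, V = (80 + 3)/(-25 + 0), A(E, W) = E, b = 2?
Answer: -328099/25 ≈ -13124.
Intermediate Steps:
V = -83/25 (V = 83/(-25) = 83*(-1/25) = -83/25 ≈ -3.3200)
M(f, d) = -5 + d
V*(M(b*4, A(-2, -1)) + (11 + 49)*(72 - 6)) = -83*((-5 - 2) + (11 + 49)*(72 - 6))/25 = -83*(-7 + 60*66)/25 = -83*(-7 + 3960)/25 = -83/25*3953 = -328099/25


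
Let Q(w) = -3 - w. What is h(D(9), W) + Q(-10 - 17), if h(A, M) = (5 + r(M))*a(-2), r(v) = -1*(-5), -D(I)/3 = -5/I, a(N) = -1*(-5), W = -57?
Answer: 74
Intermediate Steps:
a(N) = 5
D(I) = 15/I (D(I) = -(-15)/I = 15/I)
r(v) = 5
h(A, M) = 50 (h(A, M) = (5 + 5)*5 = 10*5 = 50)
h(D(9), W) + Q(-10 - 17) = 50 + (-3 - (-10 - 17)) = 50 + (-3 - 1*(-27)) = 50 + (-3 + 27) = 50 + 24 = 74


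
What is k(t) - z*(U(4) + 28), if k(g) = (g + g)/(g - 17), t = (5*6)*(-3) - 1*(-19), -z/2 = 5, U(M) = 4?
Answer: 14151/44 ≈ 321.61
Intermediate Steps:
z = -10 (z = -2*5 = -10)
t = -71 (t = 30*(-3) + 19 = -90 + 19 = -71)
k(g) = 2*g/(-17 + g) (k(g) = (2*g)/(-17 + g) = 2*g/(-17 + g))
k(t) - z*(U(4) + 28) = 2*(-71)/(-17 - 71) - (-10)*(4 + 28) = 2*(-71)/(-88) - (-10)*32 = 2*(-71)*(-1/88) - 1*(-320) = 71/44 + 320 = 14151/44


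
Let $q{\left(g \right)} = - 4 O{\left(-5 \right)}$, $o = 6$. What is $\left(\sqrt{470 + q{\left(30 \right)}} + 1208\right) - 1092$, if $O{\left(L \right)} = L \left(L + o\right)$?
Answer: $116 + 7 \sqrt{10} \approx 138.14$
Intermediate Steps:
$O{\left(L \right)} = L \left(6 + L\right)$ ($O{\left(L \right)} = L \left(L + 6\right) = L \left(6 + L\right)$)
$q{\left(g \right)} = 20$ ($q{\left(g \right)} = - 4 \left(- 5 \left(6 - 5\right)\right) = - 4 \left(\left(-5\right) 1\right) = \left(-4\right) \left(-5\right) = 20$)
$\left(\sqrt{470 + q{\left(30 \right)}} + 1208\right) - 1092 = \left(\sqrt{470 + 20} + 1208\right) - 1092 = \left(\sqrt{490} + 1208\right) - 1092 = \left(7 \sqrt{10} + 1208\right) - 1092 = \left(1208 + 7 \sqrt{10}\right) - 1092 = 116 + 7 \sqrt{10}$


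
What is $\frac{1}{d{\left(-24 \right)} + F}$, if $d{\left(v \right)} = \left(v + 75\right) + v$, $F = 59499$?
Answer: $\frac{1}{59526} \approx 1.6799 \cdot 10^{-5}$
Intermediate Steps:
$d{\left(v \right)} = 75 + 2 v$ ($d{\left(v \right)} = \left(75 + v\right) + v = 75 + 2 v$)
$\frac{1}{d{\left(-24 \right)} + F} = \frac{1}{\left(75 + 2 \left(-24\right)\right) + 59499} = \frac{1}{\left(75 - 48\right) + 59499} = \frac{1}{27 + 59499} = \frac{1}{59526}$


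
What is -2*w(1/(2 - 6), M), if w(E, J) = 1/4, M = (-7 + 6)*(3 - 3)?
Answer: -1/2 ≈ -0.50000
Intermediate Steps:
M = 0 (M = -1*0 = 0)
w(E, J) = 1/4 (w(E, J) = 1*(1/4) = 1/4)
-2*w(1/(2 - 6), M) = -2*1/4 = -1/2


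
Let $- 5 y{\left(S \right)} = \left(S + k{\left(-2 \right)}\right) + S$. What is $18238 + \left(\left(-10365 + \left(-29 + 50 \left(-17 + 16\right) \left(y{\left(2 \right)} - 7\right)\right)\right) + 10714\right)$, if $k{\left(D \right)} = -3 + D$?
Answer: $18898$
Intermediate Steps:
$y{\left(S \right)} = 1 - \frac{2 S}{5}$ ($y{\left(S \right)} = - \frac{\left(S - 5\right) + S}{5} = - \frac{\left(-5 + S\right) + S}{5} = - \frac{-5 + 2 S}{5} = 1 - \frac{2 S}{5}$)
$18238 + \left(\left(-10365 + \left(-29 + 50 \left(-17 + 16\right) \left(y{\left(2 \right)} - 7\right)\right)\right) + 10714\right) = 18238 + \left(\left(-10365 - \left(29 - 50 \left(-17 + 16\right) \left(\left(1 - \frac{4}{5}\right) - 7\right)\right)\right) + 10714\right) = 18238 + \left(\left(-10365 - \left(29 - 50 \left(- (\left(1 - \frac{4}{5}\right) - 7)\right)\right)\right) + 10714\right) = 18238 + \left(\left(-10365 - \left(29 - 50 \left(- (\frac{1}{5} - 7)\right)\right)\right) + 10714\right) = 18238 + \left(\left(-10365 - \left(29 - 50 \left(\left(-1\right) \left(- \frac{34}{5}\right)\right)\right)\right) + 10714\right) = 18238 + \left(\left(-10365 + \left(-29 + 50 \cdot \frac{34}{5}\right)\right) + 10714\right) = 18238 + \left(\left(-10365 + \left(-29 + 340\right)\right) + 10714\right) = 18238 + \left(\left(-10365 + 311\right) + 10714\right) = 18238 + \left(-10054 + 10714\right) = 18238 + 660 = 18898$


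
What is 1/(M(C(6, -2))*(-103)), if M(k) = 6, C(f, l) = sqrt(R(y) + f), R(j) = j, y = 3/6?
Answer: -1/618 ≈ -0.0016181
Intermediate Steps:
y = 1/2 (y = 3*(1/6) = 1/2 ≈ 0.50000)
C(f, l) = sqrt(1/2 + f)
1/(M(C(6, -2))*(-103)) = 1/(6*(-103)) = 1/(-618) = -1/618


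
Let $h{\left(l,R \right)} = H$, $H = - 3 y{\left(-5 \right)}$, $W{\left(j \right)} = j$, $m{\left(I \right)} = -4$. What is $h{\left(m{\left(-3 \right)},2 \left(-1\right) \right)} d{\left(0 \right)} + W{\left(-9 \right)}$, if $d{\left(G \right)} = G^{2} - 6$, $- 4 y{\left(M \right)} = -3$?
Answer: $\frac{9}{2} \approx 4.5$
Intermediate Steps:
$y{\left(M \right)} = \frac{3}{4}$ ($y{\left(M \right)} = \left(- \frac{1}{4}\right) \left(-3\right) = \frac{3}{4}$)
$d{\left(G \right)} = -6 + G^{2}$ ($d{\left(G \right)} = G^{2} - 6 = -6 + G^{2}$)
$H = - \frac{9}{4}$ ($H = \left(-3\right) \frac{3}{4} = - \frac{9}{4} \approx -2.25$)
$h{\left(l,R \right)} = - \frac{9}{4}$
$h{\left(m{\left(-3 \right)},2 \left(-1\right) \right)} d{\left(0 \right)} + W{\left(-9 \right)} = - \frac{9 \left(-6 + 0^{2}\right)}{4} - 9 = - \frac{9 \left(-6 + 0\right)}{4} - 9 = \left(- \frac{9}{4}\right) \left(-6\right) - 9 = \frac{27}{2} - 9 = \frac{9}{2}$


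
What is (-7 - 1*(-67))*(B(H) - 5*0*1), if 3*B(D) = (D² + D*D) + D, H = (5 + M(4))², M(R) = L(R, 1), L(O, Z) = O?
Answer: 264060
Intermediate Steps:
M(R) = R
H = 81 (H = (5 + 4)² = 9² = 81)
B(D) = D/3 + 2*D²/3 (B(D) = ((D² + D*D) + D)/3 = ((D² + D²) + D)/3 = (2*D² + D)/3 = (D + 2*D²)/3 = D/3 + 2*D²/3)
(-7 - 1*(-67))*(B(H) - 5*0*1) = (-7 - 1*(-67))*((⅓)*81*(1 + 2*81) - 5*0*1) = (-7 + 67)*((⅓)*81*(1 + 162) + 0*1) = 60*((⅓)*81*163 + 0) = 60*(4401 + 0) = 60*4401 = 264060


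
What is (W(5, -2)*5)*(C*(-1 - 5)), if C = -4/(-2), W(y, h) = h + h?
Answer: 240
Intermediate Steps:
W(y, h) = 2*h
C = 2 (C = -4*(-½) = 2)
(W(5, -2)*5)*(C*(-1 - 5)) = ((2*(-2))*5)*(2*(-1 - 5)) = (-4*5)*(2*(-6)) = -20*(-12) = 240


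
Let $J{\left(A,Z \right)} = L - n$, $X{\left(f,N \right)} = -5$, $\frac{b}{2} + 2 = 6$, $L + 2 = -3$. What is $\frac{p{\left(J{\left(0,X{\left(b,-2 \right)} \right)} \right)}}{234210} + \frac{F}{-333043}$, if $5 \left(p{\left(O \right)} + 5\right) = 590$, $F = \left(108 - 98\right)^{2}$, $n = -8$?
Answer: $\frac{14212859}{78002001030} \approx 0.00018221$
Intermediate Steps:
$L = -5$ ($L = -2 - 3 = -5$)
$b = 8$ ($b = -4 + 2 \cdot 6 = -4 + 12 = 8$)
$F = 100$ ($F = 10^{2} = 100$)
$J{\left(A,Z \right)} = 3$ ($J{\left(A,Z \right)} = -5 - -8 = -5 + 8 = 3$)
$p{\left(O \right)} = 113$ ($p{\left(O \right)} = -5 + \frac{1}{5} \cdot 590 = -5 + 118 = 113$)
$\frac{p{\left(J{\left(0,X{\left(b,-2 \right)} \right)} \right)}}{234210} + \frac{F}{-333043} = \frac{113}{234210} + \frac{100}{-333043} = 113 \cdot \frac{1}{234210} + 100 \left(- \frac{1}{333043}\right) = \frac{113}{234210} - \frac{100}{333043} = \frac{14212859}{78002001030}$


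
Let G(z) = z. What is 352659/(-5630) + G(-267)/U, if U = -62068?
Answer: -10943667801/174721420 ≈ -62.635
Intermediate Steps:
352659/(-5630) + G(-267)/U = 352659/(-5630) - 267/(-62068) = 352659*(-1/5630) - 267*(-1/62068) = -352659/5630 + 267/62068 = -10943667801/174721420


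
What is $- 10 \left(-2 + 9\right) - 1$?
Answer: $-71$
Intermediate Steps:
$- 10 \left(-2 + 9\right) - 1 = \left(-10\right) 7 - 1 = -70 - 1 = -71$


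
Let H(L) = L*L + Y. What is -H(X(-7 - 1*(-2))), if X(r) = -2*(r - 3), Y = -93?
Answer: -163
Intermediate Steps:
X(r) = 6 - 2*r (X(r) = -2*(-3 + r) = 6 - 2*r)
H(L) = -93 + L**2 (H(L) = L*L - 93 = L**2 - 93 = -93 + L**2)
-H(X(-7 - 1*(-2))) = -(-93 + (6 - 2*(-7 - 1*(-2)))**2) = -(-93 + (6 - 2*(-7 + 2))**2) = -(-93 + (6 - 2*(-5))**2) = -(-93 + (6 + 10)**2) = -(-93 + 16**2) = -(-93 + 256) = -1*163 = -163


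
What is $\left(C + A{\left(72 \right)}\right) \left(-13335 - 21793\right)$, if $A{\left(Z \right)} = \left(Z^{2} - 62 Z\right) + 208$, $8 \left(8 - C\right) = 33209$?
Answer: $112940911$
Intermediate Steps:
$C = - \frac{33145}{8}$ ($C = 8 - \frac{33209}{8} = - \frac{33145}{8} \approx -4143.1$)
$A{\left(Z \right)} = 208 + Z^{2} - 62 Z$
$\left(C + A{\left(72 \right)}\right) \left(-13335 - 21793\right) = \left(- \frac{33145}{8} + \left(208 + 72^{2} - 4464\right)\right) \left(-13335 - 21793\right) = \left(- \frac{33145}{8} + \left(208 + 5184 - 4464\right)\right) \left(-35128\right) = \left(- \frac{33145}{8} + 928\right) \left(-35128\right) = \left(- \frac{25721}{8}\right) \left(-35128\right) = 112940911$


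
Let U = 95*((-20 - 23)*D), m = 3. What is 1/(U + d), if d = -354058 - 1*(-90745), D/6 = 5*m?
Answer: -1/630963 ≈ -1.5849e-6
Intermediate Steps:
D = 90 (D = 6*(5*3) = 6*15 = 90)
U = -367650 (U = 95*((-20 - 23)*90) = 95*(-43*90) = 95*(-3870) = -367650)
d = -263313 (d = -354058 + 90745 = -263313)
1/(U + d) = 1/(-367650 - 263313) = 1/(-630963) = -1/630963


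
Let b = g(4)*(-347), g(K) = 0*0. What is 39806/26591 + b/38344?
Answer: 39806/26591 ≈ 1.4970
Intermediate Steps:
g(K) = 0
b = 0 (b = 0*(-347) = 0)
39806/26591 + b/38344 = 39806/26591 + 0/38344 = 39806*(1/26591) + 0*(1/38344) = 39806/26591 + 0 = 39806/26591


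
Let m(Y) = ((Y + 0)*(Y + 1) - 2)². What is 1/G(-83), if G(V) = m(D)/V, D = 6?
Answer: -83/1600 ≈ -0.051875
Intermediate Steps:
m(Y) = (-2 + Y*(1 + Y))² (m(Y) = (Y*(1 + Y) - 2)² = (-2 + Y*(1 + Y))²)
G(V) = 1600/V (G(V) = (-2 + 6 + 6²)²/V = (-2 + 6 + 36)²/V = 40²/V = 1600/V)
1/G(-83) = 1/(1600/(-83)) = 1/(1600*(-1/83)) = 1/(-1600/83) = -83/1600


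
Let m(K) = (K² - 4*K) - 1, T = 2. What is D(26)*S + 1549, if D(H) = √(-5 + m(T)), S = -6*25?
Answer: 1549 - 150*I*√10 ≈ 1549.0 - 474.34*I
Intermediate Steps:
S = -150
m(K) = -1 + K² - 4*K
D(H) = I*√10 (D(H) = √(-5 + (-1 + 2² - 4*2)) = √(-5 + (-1 + 4 - 8)) = √(-5 - 5) = √(-10) = I*√10)
D(26)*S + 1549 = (I*√10)*(-150) + 1549 = -150*I*√10 + 1549 = 1549 - 150*I*√10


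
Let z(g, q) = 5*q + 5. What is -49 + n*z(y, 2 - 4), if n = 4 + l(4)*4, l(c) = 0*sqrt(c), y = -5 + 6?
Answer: -69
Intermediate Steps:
y = 1
l(c) = 0
z(g, q) = 5 + 5*q
n = 4 (n = 4 + 0*4 = 4 + 0 = 4)
-49 + n*z(y, 2 - 4) = -49 + 4*(5 + 5*(2 - 4)) = -49 + 4*(5 + 5*(-2)) = -49 + 4*(5 - 10) = -49 + 4*(-5) = -49 - 20 = -69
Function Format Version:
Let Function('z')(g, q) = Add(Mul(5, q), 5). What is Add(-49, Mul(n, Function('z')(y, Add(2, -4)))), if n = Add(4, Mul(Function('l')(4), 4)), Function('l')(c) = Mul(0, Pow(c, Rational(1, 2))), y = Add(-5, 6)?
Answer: -69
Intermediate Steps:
y = 1
Function('l')(c) = 0
Function('z')(g, q) = Add(5, Mul(5, q))
n = 4 (n = Add(4, Mul(0, 4)) = Add(4, 0) = 4)
Add(-49, Mul(n, Function('z')(y, Add(2, -4)))) = Add(-49, Mul(4, Add(5, Mul(5, Add(2, -4))))) = Add(-49, Mul(4, Add(5, Mul(5, -2)))) = Add(-49, Mul(4, Add(5, -10))) = Add(-49, Mul(4, -5)) = Add(-49, -20) = -69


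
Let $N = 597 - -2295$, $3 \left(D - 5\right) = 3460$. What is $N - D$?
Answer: $\frac{5201}{3} \approx 1733.7$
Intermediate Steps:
$D = \frac{3475}{3}$ ($D = 5 + \frac{1}{3} \cdot 3460 = 5 + \frac{3460}{3} = \frac{3475}{3} \approx 1158.3$)
$N = 2892$ ($N = 597 + 2295 = 2892$)
$N - D = 2892 - \frac{3475}{3} = \frac{5201}{3}$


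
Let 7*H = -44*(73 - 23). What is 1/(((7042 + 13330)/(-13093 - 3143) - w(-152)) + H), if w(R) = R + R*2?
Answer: 2583/362807 ≈ 0.0071195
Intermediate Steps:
w(R) = 3*R (w(R) = R + 2*R = 3*R)
H = -2200/7 (H = (-44*(73 - 23))/7 = (-44*50)/7 = (⅐)*(-2200) = -2200/7 ≈ -314.29)
1/(((7042 + 13330)/(-13093 - 3143) - w(-152)) + H) = 1/(((7042 + 13330)/(-13093 - 3143) - 3*(-152)) - 2200/7) = 1/((20372/(-16236) - 1*(-456)) - 2200/7) = 1/((20372*(-1/16236) + 456) - 2200/7) = 1/((-463/369 + 456) - 2200/7) = 1/(167801/369 - 2200/7) = 1/(362807/2583) = 2583/362807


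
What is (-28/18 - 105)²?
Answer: 919681/81 ≈ 11354.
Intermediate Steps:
(-28/18 - 105)² = (-28*1/18 - 105)² = (-14/9 - 105)² = (-959/9)² = 919681/81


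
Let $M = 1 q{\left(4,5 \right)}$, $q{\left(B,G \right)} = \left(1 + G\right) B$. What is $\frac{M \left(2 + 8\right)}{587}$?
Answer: $\frac{240}{587} \approx 0.40886$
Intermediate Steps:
$q{\left(B,G \right)} = B \left(1 + G\right)$
$M = 24$ ($M = 1 \cdot 4 \left(1 + 5\right) = 1 \cdot 4 \cdot 6 = 1 \cdot 24 = 24$)
$\frac{M \left(2 + 8\right)}{587} = \frac{24 \left(2 + 8\right)}{587} = 24 \cdot 10 \cdot \frac{1}{587} = 240 \cdot \frac{1}{587} = \frac{240}{587}$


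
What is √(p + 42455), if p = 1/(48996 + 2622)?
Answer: √113117863015038/51618 ≈ 206.05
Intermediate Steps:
p = 1/51618 ≈ 1.9373e-5
√(p + 42455) = √(1/51618 + 42455) = √(2191442191/51618) = √113117863015038/51618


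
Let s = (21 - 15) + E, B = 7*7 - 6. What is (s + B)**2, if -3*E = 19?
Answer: 16384/9 ≈ 1820.4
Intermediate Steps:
E = -19/3 (E = -1/3*19 = -19/3 ≈ -6.3333)
B = 43 (B = 49 - 6 = 43)
s = -1/3 (s = (21 - 15) - 19/3 = 6 - 19/3 = -1/3 ≈ -0.33333)
(s + B)**2 = (-1/3 + 43)**2 = (128/3)**2 = 16384/9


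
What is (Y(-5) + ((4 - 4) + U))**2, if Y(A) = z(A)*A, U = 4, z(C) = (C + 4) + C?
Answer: 1156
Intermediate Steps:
z(C) = 4 + 2*C (z(C) = (4 + C) + C = 4 + 2*C)
Y(A) = A*(4 + 2*A) (Y(A) = (4 + 2*A)*A = A*(4 + 2*A))
(Y(-5) + ((4 - 4) + U))**2 = (2*(-5)*(2 - 5) + ((4 - 4) + 4))**2 = (2*(-5)*(-3) + (0 + 4))**2 = (30 + 4)**2 = 34**2 = 1156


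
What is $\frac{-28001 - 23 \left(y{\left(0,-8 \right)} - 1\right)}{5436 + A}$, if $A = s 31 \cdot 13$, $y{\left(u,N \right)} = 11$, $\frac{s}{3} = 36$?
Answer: $- \frac{28231}{48960} \approx -0.57661$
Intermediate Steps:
$s = 108$ ($s = 3 \cdot 36 = 108$)
$A = 43524$ ($A = 108 \cdot 31 \cdot 13 = 3348 \cdot 13 = 43524$)
$\frac{-28001 - 23 \left(y{\left(0,-8 \right)} - 1\right)}{5436 + A} = \frac{-28001 - 23 \left(11 - 1\right)}{5436 + 43524} = \frac{-28001 - 230}{48960} = \left(-28001 - 230\right) \frac{1}{48960} = \left(-28231\right) \frac{1}{48960} = - \frac{28231}{48960}$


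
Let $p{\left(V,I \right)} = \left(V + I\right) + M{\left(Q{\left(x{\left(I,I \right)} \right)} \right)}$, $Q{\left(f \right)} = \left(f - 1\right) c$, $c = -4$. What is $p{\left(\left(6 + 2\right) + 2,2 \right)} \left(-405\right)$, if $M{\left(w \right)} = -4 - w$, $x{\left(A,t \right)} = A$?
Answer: $-4860$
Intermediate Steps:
$Q{\left(f \right)} = 4 - 4 f$ ($Q{\left(f \right)} = \left(f - 1\right) \left(-4\right) = \left(-1 + f\right) \left(-4\right) = 4 - 4 f$)
$p{\left(V,I \right)} = -8 + V + 5 I$ ($p{\left(V,I \right)} = \left(V + I\right) - \left(8 - 4 I\right) = \left(I + V\right) + \left(-4 + \left(-4 + 4 I\right)\right) = \left(I + V\right) + \left(-8 + 4 I\right) = -8 + V + 5 I$)
$p{\left(\left(6 + 2\right) + 2,2 \right)} \left(-405\right) = \left(-8 + \left(\left(6 + 2\right) + 2\right) + 5 \cdot 2\right) \left(-405\right) = \left(-8 + \left(8 + 2\right) + 10\right) \left(-405\right) = \left(-8 + 10 + 10\right) \left(-405\right) = 12 \left(-405\right) = -4860$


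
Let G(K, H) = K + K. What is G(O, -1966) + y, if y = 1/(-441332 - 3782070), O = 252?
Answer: 2128594607/4223402 ≈ 504.00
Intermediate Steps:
G(K, H) = 2*K
y = -1/4223402 (y = 1/(-4223402) = -1/4223402 ≈ -2.3678e-7)
G(O, -1966) + y = 2*252 - 1/4223402 = 504 - 1/4223402 = 2128594607/4223402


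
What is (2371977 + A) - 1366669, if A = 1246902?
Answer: 2252210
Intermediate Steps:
(2371977 + A) - 1366669 = (2371977 + 1246902) - 1366669 = 3618879 - 1366669 = 2252210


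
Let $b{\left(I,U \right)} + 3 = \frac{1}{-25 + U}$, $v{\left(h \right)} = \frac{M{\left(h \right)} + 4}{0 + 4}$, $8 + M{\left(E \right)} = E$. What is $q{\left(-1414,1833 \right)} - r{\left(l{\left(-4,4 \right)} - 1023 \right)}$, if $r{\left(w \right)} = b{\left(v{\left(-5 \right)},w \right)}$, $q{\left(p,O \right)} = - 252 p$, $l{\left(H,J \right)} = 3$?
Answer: $\frac{372365896}{1045} \approx 3.5633 \cdot 10^{5}$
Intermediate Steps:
$M{\left(E \right)} = -8 + E$
$v{\left(h \right)} = -1 + \frac{h}{4}$ ($v{\left(h \right)} = \frac{\left(-8 + h\right) + 4}{0 + 4} = \frac{-4 + h}{4} = \left(-4 + h\right) \frac{1}{4} = -1 + \frac{h}{4}$)
$b{\left(I,U \right)} = -3 + \frac{1}{-25 + U}$
$r{\left(w \right)} = \frac{76 - 3 w}{-25 + w}$
$q{\left(-1414,1833 \right)} - r{\left(l{\left(-4,4 \right)} - 1023 \right)} = \left(-252\right) \left(-1414\right) - \frac{76 - 3 \left(3 - 1023\right)}{-25 + \left(3 - 1023\right)} = 356328 - \frac{76 - -3060}{-25 - 1020} = 356328 - \frac{76 + 3060}{-1045} = 356328 - \left(- \frac{1}{1045}\right) 3136 = 356328 - - \frac{3136}{1045} = 356328 + \frac{3136}{1045} = \frac{372365896}{1045}$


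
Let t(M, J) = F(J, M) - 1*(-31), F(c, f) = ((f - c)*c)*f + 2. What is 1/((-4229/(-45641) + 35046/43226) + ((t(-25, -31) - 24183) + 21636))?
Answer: 986438933/2107924729508 ≈ 0.00046797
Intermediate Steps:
F(c, f) = 2 + c*f*(f - c) (F(c, f) = (c*(f - c))*f + 2 = c*f*(f - c) + 2 = 2 + c*f*(f - c))
t(M, J) = 33 + J*M² - M*J² (t(M, J) = (2 + J*M² - M*J²) - 1*(-31) = (2 + J*M² - M*J²) + 31 = 33 + J*M² - M*J²)
1/((-4229/(-45641) + 35046/43226) + ((t(-25, -31) - 24183) + 21636)) = 1/((-4229/(-45641) + 35046/43226) + (((33 - 31*(-25)² - 1*(-25)*(-31)²) - 24183) + 21636)) = 1/((-4229*(-1/45641) + 35046*(1/43226)) + (((33 - 31*625 - 1*(-25)*961) - 24183) + 21636)) = 1/((4229/45641 + 17523/21613) + (((33 - 19375 + 24025) - 24183) + 21636)) = 1/(891168620/986438933 + ((4683 - 24183) + 21636)) = 1/(891168620/986438933 + (-19500 + 21636)) = 1/(891168620/986438933 + 2136) = 1/(2107924729508/986438933) = 986438933/2107924729508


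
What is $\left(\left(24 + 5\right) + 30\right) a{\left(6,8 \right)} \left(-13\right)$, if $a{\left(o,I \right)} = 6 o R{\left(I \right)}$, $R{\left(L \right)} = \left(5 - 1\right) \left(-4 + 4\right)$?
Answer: $0$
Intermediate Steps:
$R{\left(L \right)} = 0$ ($R{\left(L \right)} = 4 \cdot 0 = 0$)
$a{\left(o,I \right)} = 0$ ($a{\left(o,I \right)} = 6 o 0 = 0$)
$\left(\left(24 + 5\right) + 30\right) a{\left(6,8 \right)} \left(-13\right) = \left(\left(24 + 5\right) + 30\right) 0 \left(-13\right) = \left(29 + 30\right) 0 \left(-13\right) = 59 \cdot 0 \left(-13\right) = 0 \left(-13\right) = 0$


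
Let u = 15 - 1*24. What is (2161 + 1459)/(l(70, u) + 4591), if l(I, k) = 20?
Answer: 3620/4611 ≈ 0.78508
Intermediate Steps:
u = -9 (u = 15 - 24 = -9)
(2161 + 1459)/(l(70, u) + 4591) = (2161 + 1459)/(20 + 4591) = 3620/4611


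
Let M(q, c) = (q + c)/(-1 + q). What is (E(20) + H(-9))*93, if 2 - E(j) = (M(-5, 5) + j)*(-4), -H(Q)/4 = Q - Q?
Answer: 7626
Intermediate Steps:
H(Q) = 0 (H(Q) = -4*(Q - Q) = -4*0 = 0)
M(q, c) = (c + q)/(-1 + q)
E(j) = 2 + 4*j (E(j) = 2 - ((5 - 5)/(-1 - 5) + j)*(-4) = 2 - (0/(-6) + j)*(-4) = 2 - (-⅙*0 + j)*(-4) = 2 - (0 + j)*(-4) = 2 - j*(-4) = 2 - (-4)*j = 2 + 4*j)
(E(20) + H(-9))*93 = ((2 + 4*20) + 0)*93 = ((2 + 80) + 0)*93 = (82 + 0)*93 = 82*93 = 7626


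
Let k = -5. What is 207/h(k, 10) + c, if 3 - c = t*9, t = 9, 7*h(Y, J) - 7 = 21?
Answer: -105/4 ≈ -26.250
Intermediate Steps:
h(Y, J) = 4 (h(Y, J) = 1 + (⅐)*21 = 1 + 3 = 4)
c = -78 (c = 3 - 9*9 = 3 - 1*81 = 3 - 81 = -78)
207/h(k, 10) + c = 207/4 - 78 = -105/4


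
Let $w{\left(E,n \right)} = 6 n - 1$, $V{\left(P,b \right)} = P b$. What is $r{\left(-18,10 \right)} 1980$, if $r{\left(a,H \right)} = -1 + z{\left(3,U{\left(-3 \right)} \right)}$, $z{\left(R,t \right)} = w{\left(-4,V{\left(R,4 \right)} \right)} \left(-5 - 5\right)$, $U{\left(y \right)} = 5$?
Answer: $-1407780$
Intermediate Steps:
$w{\left(E,n \right)} = -1 + 6 n$
$z{\left(R,t \right)} = 10 - 240 R$ ($z{\left(R,t \right)} = \left(-1 + 6 R 4\right) \left(-5 - 5\right) = \left(-1 + 6 \cdot 4 R\right) \left(-10\right) = \left(-1 + 24 R\right) \left(-10\right) = 10 - 240 R$)
$r{\left(a,H \right)} = -711$ ($r{\left(a,H \right)} = -1 + \left(10 - 720\right) = -1 - 710 = -711$)
$r{\left(-18,10 \right)} 1980 = \left(-711\right) 1980 = -1407780$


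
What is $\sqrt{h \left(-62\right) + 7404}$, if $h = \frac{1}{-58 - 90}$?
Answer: $\frac{\sqrt{40546598}}{74} \approx 86.049$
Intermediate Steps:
$h = - \frac{1}{148}$ ($h = \frac{1}{-148} = - \frac{1}{148} \approx -0.0067568$)
$\sqrt{h \left(-62\right) + 7404} = \sqrt{\left(- \frac{1}{148}\right) \left(-62\right) + 7404} = \sqrt{\frac{31}{74} + 7404} = \sqrt{\frac{547927}{74}} = \frac{\sqrt{40546598}}{74}$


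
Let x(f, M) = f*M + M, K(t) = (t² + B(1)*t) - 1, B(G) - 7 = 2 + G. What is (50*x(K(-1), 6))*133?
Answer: -359100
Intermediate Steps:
B(G) = 9 + G (B(G) = 7 + (2 + G) = 9 + G)
K(t) = -1 + t² + 10*t (K(t) = (t² + (9 + 1)*t) - 1 = (t² + 10*t) - 1 = -1 + t² + 10*t)
x(f, M) = M + M*f (x(f, M) = M*f + M = M + M*f)
(50*x(K(-1), 6))*133 = (50*(6*(1 + (-1 + (-1)² + 10*(-1)))))*133 = (50*(6*(1 + (-1 + 1 - 10))))*133 = (50*(6*(1 - 10)))*133 = (50*(6*(-9)))*133 = (50*(-54))*133 = -2700*133 = -359100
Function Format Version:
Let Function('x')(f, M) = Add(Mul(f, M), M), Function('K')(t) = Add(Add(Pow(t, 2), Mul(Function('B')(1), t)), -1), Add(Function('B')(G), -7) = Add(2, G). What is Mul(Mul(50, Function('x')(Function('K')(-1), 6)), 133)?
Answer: -359100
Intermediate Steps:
Function('B')(G) = Add(9, G) (Function('B')(G) = Add(7, Add(2, G)) = Add(9, G))
Function('K')(t) = Add(-1, Pow(t, 2), Mul(10, t)) (Function('K')(t) = Add(Add(Pow(t, 2), Mul(Add(9, 1), t)), -1) = Add(Add(Pow(t, 2), Mul(10, t)), -1) = Add(-1, Pow(t, 2), Mul(10, t)))
Function('x')(f, M) = Add(M, Mul(M, f)) (Function('x')(f, M) = Add(Mul(M, f), M) = Add(M, Mul(M, f)))
Mul(Mul(50, Function('x')(Function('K')(-1), 6)), 133) = Mul(Mul(50, Mul(6, Add(1, Add(-1, Pow(-1, 2), Mul(10, -1))))), 133) = Mul(Mul(50, Mul(6, Add(1, Add(-1, 1, -10)))), 133) = Mul(Mul(50, Mul(6, Add(1, -10))), 133) = Mul(Mul(50, Mul(6, -9)), 133) = Mul(Mul(50, -54), 133) = Mul(-2700, 133) = -359100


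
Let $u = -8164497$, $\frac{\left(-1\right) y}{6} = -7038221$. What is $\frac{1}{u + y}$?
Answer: $\frac{1}{34064829} \approx 2.9356 \cdot 10^{-8}$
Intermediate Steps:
$y = 42229326$ ($y = \left(-6\right) \left(-7038221\right) = 42229326$)
$\frac{1}{u + y} = \frac{1}{-8164497 + 42229326} = \frac{1}{34064829}$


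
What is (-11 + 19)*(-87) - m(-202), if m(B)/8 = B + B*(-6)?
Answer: -8776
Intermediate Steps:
m(B) = -40*B (m(B) = 8*(B + B*(-6)) = 8*(B - 6*B) = 8*(-5*B) = -40*B)
(-11 + 19)*(-87) - m(-202) = (-11 + 19)*(-87) - (-40)*(-202) = 8*(-87) - 1*8080 = -696 - 8080 = -8776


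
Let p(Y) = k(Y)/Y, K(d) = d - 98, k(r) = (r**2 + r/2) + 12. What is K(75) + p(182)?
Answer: 29041/182 ≈ 159.57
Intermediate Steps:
k(r) = 12 + r**2 + r/2 (k(r) = (r**2 + r/2) + 12 = 12 + r**2 + r/2)
K(d) = -98 + d
p(Y) = (12 + Y**2 + Y/2)/Y
K(75) + p(182) = (-98 + 75) + (1/2 + 182 + 12/182) = -23 + (1/2 + 182 + 12*(1/182)) = -23 + (1/2 + 182 + 6/91) = -23 + 33227/182 = 29041/182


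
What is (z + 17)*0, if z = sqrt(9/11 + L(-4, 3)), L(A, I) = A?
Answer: 0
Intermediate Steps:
z = I*sqrt(385)/11 (z = sqrt(9/11 - 4) = sqrt(-35/11) = I*sqrt(385)/11 ≈ 1.7838*I)
(z + 17)*0 = (I*sqrt(385)/11 + 17)*0 = (17 + I*sqrt(385)/11)*0 = 0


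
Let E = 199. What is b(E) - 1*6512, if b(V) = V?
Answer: -6313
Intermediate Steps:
b(E) - 1*6512 = 199 - 1*6512 = 199 - 6512 = -6313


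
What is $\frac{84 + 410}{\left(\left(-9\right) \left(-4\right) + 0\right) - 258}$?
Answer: $- \frac{247}{111} \approx -2.2252$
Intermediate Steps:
$\frac{84 + 410}{\left(\left(-9\right) \left(-4\right) + 0\right) - 258} = \frac{494}{\left(36 + 0\right) - 258} = \frac{494}{36 - 258} = \frac{494}{-222} = 494 \left(- \frac{1}{222}\right) = - \frac{247}{111}$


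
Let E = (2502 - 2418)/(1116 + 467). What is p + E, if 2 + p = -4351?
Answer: -6890715/1583 ≈ -4352.9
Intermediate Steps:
E = 84/1583 ≈ 0.053064
p = -4353 (p = -2 - 4351 = -4353)
p + E = -4353 + 84/1583 = -6890715/1583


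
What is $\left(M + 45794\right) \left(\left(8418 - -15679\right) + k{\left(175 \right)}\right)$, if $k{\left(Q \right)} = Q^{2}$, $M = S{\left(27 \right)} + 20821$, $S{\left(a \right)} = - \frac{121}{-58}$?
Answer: $\frac{105717185551}{29} \approx 3.6454 \cdot 10^{9}$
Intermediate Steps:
$S{\left(a \right)} = \frac{121}{58}$ ($S{\left(a \right)} = \left(-121\right) \left(- \frac{1}{58}\right) = \frac{121}{58}$)
$M = \frac{1207739}{58}$ ($M = \frac{121}{58} + 20821 = \frac{1207739}{58} \approx 20823.0$)
$\left(M + 45794\right) \left(\left(8418 - -15679\right) + k{\left(175 \right)}\right) = \left(\frac{1207739}{58} + 45794\right) \left(\left(8418 - -15679\right) + 175^{2}\right) = \frac{3863791 \left(\left(8418 + 15679\right) + 30625\right)}{58} = \frac{3863791 \left(24097 + 30625\right)}{58} = \frac{3863791}{58} \cdot 54722 = \frac{105717185551}{29}$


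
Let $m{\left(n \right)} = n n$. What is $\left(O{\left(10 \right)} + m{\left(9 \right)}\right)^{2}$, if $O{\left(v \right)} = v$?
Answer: $8281$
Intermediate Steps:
$m{\left(n \right)} = n^{2}$
$\left(O{\left(10 \right)} + m{\left(9 \right)}\right)^{2} = \left(10 + 9^{2}\right)^{2} = \left(10 + 81\right)^{2} = 91^{2} = 8281$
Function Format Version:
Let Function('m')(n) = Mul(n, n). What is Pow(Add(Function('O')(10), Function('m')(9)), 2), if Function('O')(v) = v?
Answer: 8281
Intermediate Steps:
Function('m')(n) = Pow(n, 2)
Pow(Add(Function('O')(10), Function('m')(9)), 2) = Pow(Add(10, Pow(9, 2)), 2) = Pow(Add(10, 81), 2) = Pow(91, 2) = 8281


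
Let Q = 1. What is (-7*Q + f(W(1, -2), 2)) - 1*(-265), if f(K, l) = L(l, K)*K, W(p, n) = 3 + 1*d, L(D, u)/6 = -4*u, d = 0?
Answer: 42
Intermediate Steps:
L(D, u) = -24*u (L(D, u) = 6*(-4*u) = -24*u)
W(p, n) = 3 (W(p, n) = 3 + 1*0 = 3 + 0 = 3)
f(K, l) = -24*K² (f(K, l) = (-24*K)*K = -24*K²)
(-7*Q + f(W(1, -2), 2)) - 1*(-265) = (-7*1 - 24*3²) - 1*(-265) = (-7 - 24*9) + 265 = (-7 - 216) + 265 = -223 + 265 = 42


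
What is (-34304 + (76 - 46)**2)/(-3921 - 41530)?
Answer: 4772/6493 ≈ 0.73495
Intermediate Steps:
(-34304 + (76 - 46)**2)/(-3921 - 41530) = (-34304 + 30**2)/(-45451) = (-34304 + 900)*(-1/45451) = -33404*(-1/45451) = 4772/6493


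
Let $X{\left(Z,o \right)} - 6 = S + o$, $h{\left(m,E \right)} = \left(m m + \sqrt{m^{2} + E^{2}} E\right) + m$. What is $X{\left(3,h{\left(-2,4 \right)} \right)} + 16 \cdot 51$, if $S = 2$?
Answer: $826 + 8 \sqrt{5} \approx 843.89$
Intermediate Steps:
$h{\left(m,E \right)} = m + m^{2} + E \sqrt{E^{2} + m^{2}}$ ($h{\left(m,E \right)} = \left(m^{2} + \sqrt{E^{2} + m^{2}} E\right) + m = \left(m^{2} + E \sqrt{E^{2} + m^{2}}\right) + m = m + m^{2} + E \sqrt{E^{2} + m^{2}}$)
$X{\left(Z,o \right)} = 8 + o$ ($X{\left(Z,o \right)} = 6 + \left(2 + o\right) = 8 + o$)
$X{\left(3,h{\left(-2,4 \right)} \right)} + 16 \cdot 51 = \left(8 + \left(-2 + \left(-2\right)^{2} + 4 \sqrt{4^{2} + \left(-2\right)^{2}}\right)\right) + 16 \cdot 51 = \left(8 + \left(-2 + 4 + 4 \sqrt{16 + 4}\right)\right) + 816 = \left(8 + \left(-2 + 4 + 4 \sqrt{20}\right)\right) + 816 = \left(8 + \left(-2 + 4 + 4 \cdot 2 \sqrt{5}\right)\right) + 816 = \left(8 + \left(-2 + 4 + 8 \sqrt{5}\right)\right) + 816 = \left(8 + \left(2 + 8 \sqrt{5}\right)\right) + 816 = \left(10 + 8 \sqrt{5}\right) + 816 = 826 + 8 \sqrt{5}$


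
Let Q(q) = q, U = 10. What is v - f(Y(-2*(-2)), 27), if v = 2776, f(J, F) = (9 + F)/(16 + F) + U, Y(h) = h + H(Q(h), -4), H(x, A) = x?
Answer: 118902/43 ≈ 2765.2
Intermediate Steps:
Y(h) = 2*h (Y(h) = h + h = 2*h)
f(J, F) = 10 + (9 + F)/(16 + F) (f(J, F) = (9 + F)/(16 + F) + 10 = 10 + (9 + F)/(16 + F))
v - f(Y(-2*(-2)), 27) = 2776 - (169 + 11*27)/(16 + 27) = 2776 - (169 + 297)/43 = 2776 - 466/43 = 118902/43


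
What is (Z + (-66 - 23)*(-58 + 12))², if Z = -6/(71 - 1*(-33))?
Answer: 45320023225/2704 ≈ 1.6760e+7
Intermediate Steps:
Z = -3/52 (Z = -6/(71 + 33) = -6/104 = -6*1/104 = -3/52 ≈ -0.057692)
(Z + (-66 - 23)*(-58 + 12))² = (-3/52 + (-66 - 23)*(-58 + 12))² = (-3/52 - 89*(-46))² = (-3/52 + 4094)² = (212885/52)² = 45320023225/2704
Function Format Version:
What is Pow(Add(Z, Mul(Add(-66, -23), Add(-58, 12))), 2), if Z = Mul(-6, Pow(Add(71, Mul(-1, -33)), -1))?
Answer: Rational(45320023225, 2704) ≈ 1.6760e+7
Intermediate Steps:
Z = Rational(-3, 52) (Z = Mul(-6, Pow(Add(71, 33), -1)) = Mul(-6, Pow(104, -1)) = Mul(-6, Rational(1, 104)) = Rational(-3, 52) ≈ -0.057692)
Pow(Add(Z, Mul(Add(-66, -23), Add(-58, 12))), 2) = Pow(Add(Rational(-3, 52), Mul(Add(-66, -23), Add(-58, 12))), 2) = Pow(Add(Rational(-3, 52), Mul(-89, -46)), 2) = Pow(Add(Rational(-3, 52), 4094), 2) = Pow(Rational(212885, 52), 2) = Rational(45320023225, 2704)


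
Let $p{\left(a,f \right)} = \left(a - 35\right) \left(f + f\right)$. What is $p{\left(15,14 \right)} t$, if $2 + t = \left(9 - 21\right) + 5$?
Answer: $5040$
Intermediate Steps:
$t = -9$ ($t = -2 + \left(\left(9 - 21\right) + 5\right) = -2 + \left(-12 + 5\right) = -2 - 7 = -9$)
$p{\left(a,f \right)} = 2 f \left(-35 + a\right)$ ($p{\left(a,f \right)} = \left(-35 + a\right) 2 f = 2 f \left(-35 + a\right)$)
$p{\left(15,14 \right)} t = 2 \cdot 14 \left(-35 + 15\right) \left(-9\right) = 2 \cdot 14 \left(-20\right) \left(-9\right) = \left(-560\right) \left(-9\right) = 5040$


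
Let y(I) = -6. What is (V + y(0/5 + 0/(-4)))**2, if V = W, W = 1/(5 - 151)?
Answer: 769129/21316 ≈ 36.082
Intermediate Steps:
W = -1/146 (W = 1/(-146) = -1/146 ≈ -0.0068493)
V = -1/146 ≈ -0.0068493
(V + y(0/5 + 0/(-4)))**2 = (-1/146 - 6)**2 = (-877/146)**2 = 769129/21316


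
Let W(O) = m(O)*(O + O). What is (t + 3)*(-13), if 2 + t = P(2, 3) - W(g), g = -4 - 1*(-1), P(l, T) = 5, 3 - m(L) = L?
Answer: -546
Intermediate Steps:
m(L) = 3 - L
g = -3 (g = -4 + 1 = -3)
W(O) = 2*O*(3 - O) (W(O) = (3 - O)*(O + O) = (3 - O)*(2*O) = 2*O*(3 - O))
t = 39 (t = -2 + (5 - 2*(-3)*(3 - 1*(-3))) = -2 + (5 - 2*(-3)*(3 + 3)) = -2 + (5 - 2*(-3)*6) = -2 + (5 - 1*(-36)) = -2 + (5 + 36) = -2 + 41 = 39)
(t + 3)*(-13) = (39 + 3)*(-13) = 42*(-13) = -546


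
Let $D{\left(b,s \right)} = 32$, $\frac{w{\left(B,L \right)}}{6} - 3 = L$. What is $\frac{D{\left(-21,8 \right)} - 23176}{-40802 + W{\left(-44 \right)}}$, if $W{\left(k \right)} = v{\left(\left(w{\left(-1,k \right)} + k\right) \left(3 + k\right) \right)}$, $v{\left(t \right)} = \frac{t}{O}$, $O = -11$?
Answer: $\frac{31823}{57589} \approx 0.55259$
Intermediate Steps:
$w{\left(B,L \right)} = 18 + 6 L$
$v{\left(t \right)} = - \frac{t}{11}$ ($v{\left(t \right)} = \frac{t}{-11} = t \left(- \frac{1}{11}\right) = - \frac{t}{11}$)
$W{\left(k \right)} = - \frac{\left(3 + k\right) \left(18 + 7 k\right)}{11}$ ($W{\left(k \right)} = - \frac{\left(\left(18 + 6 k\right) + k\right) \left(3 + k\right)}{11} = - \frac{\left(18 + 7 k\right) \left(3 + k\right)}{11} = - \frac{\left(3 + k\right) \left(18 + 7 k\right)}{11}$)
$\frac{D{\left(-21,8 \right)} - 23176}{-40802 + W{\left(-44 \right)}} = \frac{32 - 23176}{-40802 - \left(- \frac{1662}{11} + 1232\right)} = - \frac{23144}{-40802 - \frac{11890}{11}} = - \frac{23144}{- \frac{460712}{11}} = \left(-23144\right) \left(- \frac{11}{460712}\right) = \frac{31823}{57589}$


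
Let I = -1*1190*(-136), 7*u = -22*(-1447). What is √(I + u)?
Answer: √8152998/7 ≈ 407.91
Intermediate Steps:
u = 31834/7 (u = (-22*(-1447))/7 = (⅐)*31834 = 31834/7 ≈ 4547.7)
I = 161840 (I = -1190*(-136) = 161840)
√(I + u) = √(161840 + 31834/7) = √(1164714/7) = √8152998/7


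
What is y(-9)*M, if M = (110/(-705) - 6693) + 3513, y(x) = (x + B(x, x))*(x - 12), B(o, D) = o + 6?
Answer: -37665768/47 ≈ -8.0140e+5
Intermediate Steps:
B(o, D) = 6 + o
y(x) = (-12 + x)*(6 + 2*x) (y(x) = (x + (6 + x))*(x - 12) = (6 + 2*x)*(-12 + x) = (-12 + x)*(6 + 2*x))
M = -448402/141 (M = (110*(-1/705) - 6693) + 3513 = (-22/141 - 6693) + 3513 = -943735/141 + 3513 = -448402/141 ≈ -3180.2)
y(-9)*M = (-72 - 18*(-9) + 2*(-9)²)*(-448402/141) = (-72 + 162 + 2*81)*(-448402/141) = (-72 + 162 + 162)*(-448402/141) = 252*(-448402/141) = -37665768/47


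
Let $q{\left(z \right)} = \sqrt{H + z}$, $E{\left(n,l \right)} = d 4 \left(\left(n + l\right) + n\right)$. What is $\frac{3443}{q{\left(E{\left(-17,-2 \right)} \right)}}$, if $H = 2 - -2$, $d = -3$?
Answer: $\frac{3443 \sqrt{109}}{218} \approx 164.89$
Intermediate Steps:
$H = 4$ ($H = 2 + 2 = 4$)
$E{\left(n,l \right)} = - 24 n - 12 l$ ($E{\left(n,l \right)} = \left(-3\right) 4 \left(\left(n + l\right) + n\right) = - 12 \left(\left(l + n\right) + n\right) = - 12 \left(l + 2 n\right) = - 24 n - 12 l$)
$q{\left(z \right)} = \sqrt{4 + z}$
$\frac{3443}{q{\left(E{\left(-17,-2 \right)} \right)}} = \frac{3443}{\sqrt{4 - -432}} = \frac{3443}{\sqrt{4 + \left(408 + 24\right)}} = \frac{3443}{\sqrt{4 + 432}} = \frac{3443}{\sqrt{436}} = \frac{3443}{2 \sqrt{109}} = 3443 \frac{\sqrt{109}}{218} = \frac{3443 \sqrt{109}}{218}$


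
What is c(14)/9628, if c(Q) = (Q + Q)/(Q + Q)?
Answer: 1/9628 ≈ 0.00010386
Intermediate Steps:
c(Q) = 1 (c(Q) = (2*Q)/((2*Q)) = (2*Q)*(1/(2*Q)) = 1)
c(14)/9628 = 1/9628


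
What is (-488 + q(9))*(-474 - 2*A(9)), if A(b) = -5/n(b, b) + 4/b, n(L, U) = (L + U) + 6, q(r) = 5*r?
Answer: 7566883/36 ≈ 2.1019e+5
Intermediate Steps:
n(L, U) = 6 + L + U
A(b) = -5/(6 + 2*b) + 4/b (A(b) = -5/(6 + b + b) + 4/b = -5/(6 + 2*b) + 4/b)
(-488 + q(9))*(-474 - 2*A(9)) = (-488 + 5*9)*(-474 - 3*(8 + 9)/(9*(3 + 9))) = (-488 + 45)*(-474 - 3*17/(9*12)) = -443*(-474 - 3*17/(9*12)) = -443*(-474 - 2*17/72) = -443*(-474 - 17/36) = -443*(-17081/36) = 7566883/36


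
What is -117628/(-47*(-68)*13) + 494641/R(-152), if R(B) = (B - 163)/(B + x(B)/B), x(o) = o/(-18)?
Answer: 2008870082527/8413470 ≈ 2.3877e+5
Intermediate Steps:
x(o) = -o/18 (x(o) = o*(-1/18) = -o/18)
R(B) = (-163 + B)/(-1/18 + B) (R(B) = (B - 163)/(B + (-B/18)/B) = (-163 + B)/(B - 1/18) = (-163 + B)/(-1/18 + B))
-117628/(-47*(-68)*13) + 494641/R(-152) = -117628/(-47*(-68)*13) + 494641/((18*(-163 - 152)/(-1 + 18*(-152)))) = -117628/(3196*13) + 494641/((18*(-315)/(-1 - 2736))) = -117628/41548 + 494641/((18*(-315)/(-2737))) = -117628*1/41548 + 494641/((18*(-1/2737)*(-315))) = -29407/10387 + 494641/(810/391) = -29407/10387 + 494641*(391/810) = -29407/10387 + 193404631/810 = 2008870082527/8413470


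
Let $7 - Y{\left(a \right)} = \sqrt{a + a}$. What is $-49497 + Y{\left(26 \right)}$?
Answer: $-49490 - 2 \sqrt{13} \approx -49497.0$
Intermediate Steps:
$Y{\left(a \right)} = 7 - \sqrt{2} \sqrt{a}$ ($Y{\left(a \right)} = 7 - \sqrt{a + a} = 7 - \sqrt{2 a} = 7 - \sqrt{2} \sqrt{a}$)
$-49497 + Y{\left(26 \right)} = -49497 + \left(7 - \sqrt{2} \sqrt{26}\right) = -49497 + \left(7 - 2 \sqrt{13}\right) = -49490 - 2 \sqrt{13}$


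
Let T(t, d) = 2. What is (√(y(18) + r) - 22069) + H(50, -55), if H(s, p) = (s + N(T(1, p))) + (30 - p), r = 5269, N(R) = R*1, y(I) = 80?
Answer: -21932 + √5349 ≈ -21859.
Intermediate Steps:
N(R) = R
H(s, p) = 32 + s - p (H(s, p) = (s + 2) + (30 - p) = (2 + s) + (30 - p) = 32 + s - p)
(√(y(18) + r) - 22069) + H(50, -55) = (√(80 + 5269) - 22069) + (32 + 50 - 1*(-55)) = (√5349 - 22069) + (32 + 50 + 55) = (-22069 + √5349) + 137 = -21932 + √5349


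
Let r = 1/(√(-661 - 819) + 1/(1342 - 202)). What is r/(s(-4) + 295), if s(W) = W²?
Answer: 1140/598179888311 - 2599200*I*√370/598179888311 ≈ 1.9058e-9 - 8.3581e-5*I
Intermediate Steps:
r = 1/(1/1140 + 2*I*√370) (r = 1/(√(-1480) + 1/1140) = 1/(2*I*√370 + 1/1140) = 1/(1/1140 + 2*I*√370) ≈ 5.9e-7 - 0.025994*I)
r/(s(-4) + 295) = (1140/1923408001 - 2599200*I*√370/1923408001)/((-4)² + 295) = (1140/1923408001 - 2599200*I*√370/1923408001)/(16 + 295) = (1140/1923408001 - 2599200*I*√370/1923408001)/311 = (1140/1923408001 - 2599200*I*√370/1923408001)*(1/311) = 1140/598179888311 - 2599200*I*√370/598179888311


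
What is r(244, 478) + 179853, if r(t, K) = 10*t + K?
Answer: 182771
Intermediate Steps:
r(t, K) = K + 10*t
r(244, 478) + 179853 = (478 + 10*244) + 179853 = (478 + 2440) + 179853 = 2918 + 179853 = 182771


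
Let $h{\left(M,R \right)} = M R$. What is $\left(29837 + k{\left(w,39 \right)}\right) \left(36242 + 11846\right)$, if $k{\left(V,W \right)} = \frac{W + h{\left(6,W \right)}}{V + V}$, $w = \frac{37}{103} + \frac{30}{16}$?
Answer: $\frac{378125513512}{263} \approx 1.4377 \cdot 10^{9}$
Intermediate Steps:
$w = \frac{1841}{824}$ ($w = 37 \cdot \frac{1}{103} + 30 \cdot \frac{1}{16} = \frac{37}{103} + \frac{15}{8} = \frac{1841}{824} \approx 2.2342$)
$k{\left(V,W \right)} = \frac{7 W}{2 V}$ ($k{\left(V,W \right)} = \frac{W + 6 W}{V + V} = \frac{7 W}{2 V}$)
$\left(29837 + k{\left(w,39 \right)}\right) \left(36242 + 11846\right) = \left(29837 + \frac{7}{2} \cdot 39 \frac{1}{\frac{1841}{824}}\right) \left(36242 + 11846\right) = \left(29837 + \frac{7}{2} \cdot 39 \cdot \frac{824}{1841}\right) 48088 = \left(29837 + \frac{16068}{263}\right) 48088 = \frac{7863199}{263} \cdot 48088 = \frac{378125513512}{263}$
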